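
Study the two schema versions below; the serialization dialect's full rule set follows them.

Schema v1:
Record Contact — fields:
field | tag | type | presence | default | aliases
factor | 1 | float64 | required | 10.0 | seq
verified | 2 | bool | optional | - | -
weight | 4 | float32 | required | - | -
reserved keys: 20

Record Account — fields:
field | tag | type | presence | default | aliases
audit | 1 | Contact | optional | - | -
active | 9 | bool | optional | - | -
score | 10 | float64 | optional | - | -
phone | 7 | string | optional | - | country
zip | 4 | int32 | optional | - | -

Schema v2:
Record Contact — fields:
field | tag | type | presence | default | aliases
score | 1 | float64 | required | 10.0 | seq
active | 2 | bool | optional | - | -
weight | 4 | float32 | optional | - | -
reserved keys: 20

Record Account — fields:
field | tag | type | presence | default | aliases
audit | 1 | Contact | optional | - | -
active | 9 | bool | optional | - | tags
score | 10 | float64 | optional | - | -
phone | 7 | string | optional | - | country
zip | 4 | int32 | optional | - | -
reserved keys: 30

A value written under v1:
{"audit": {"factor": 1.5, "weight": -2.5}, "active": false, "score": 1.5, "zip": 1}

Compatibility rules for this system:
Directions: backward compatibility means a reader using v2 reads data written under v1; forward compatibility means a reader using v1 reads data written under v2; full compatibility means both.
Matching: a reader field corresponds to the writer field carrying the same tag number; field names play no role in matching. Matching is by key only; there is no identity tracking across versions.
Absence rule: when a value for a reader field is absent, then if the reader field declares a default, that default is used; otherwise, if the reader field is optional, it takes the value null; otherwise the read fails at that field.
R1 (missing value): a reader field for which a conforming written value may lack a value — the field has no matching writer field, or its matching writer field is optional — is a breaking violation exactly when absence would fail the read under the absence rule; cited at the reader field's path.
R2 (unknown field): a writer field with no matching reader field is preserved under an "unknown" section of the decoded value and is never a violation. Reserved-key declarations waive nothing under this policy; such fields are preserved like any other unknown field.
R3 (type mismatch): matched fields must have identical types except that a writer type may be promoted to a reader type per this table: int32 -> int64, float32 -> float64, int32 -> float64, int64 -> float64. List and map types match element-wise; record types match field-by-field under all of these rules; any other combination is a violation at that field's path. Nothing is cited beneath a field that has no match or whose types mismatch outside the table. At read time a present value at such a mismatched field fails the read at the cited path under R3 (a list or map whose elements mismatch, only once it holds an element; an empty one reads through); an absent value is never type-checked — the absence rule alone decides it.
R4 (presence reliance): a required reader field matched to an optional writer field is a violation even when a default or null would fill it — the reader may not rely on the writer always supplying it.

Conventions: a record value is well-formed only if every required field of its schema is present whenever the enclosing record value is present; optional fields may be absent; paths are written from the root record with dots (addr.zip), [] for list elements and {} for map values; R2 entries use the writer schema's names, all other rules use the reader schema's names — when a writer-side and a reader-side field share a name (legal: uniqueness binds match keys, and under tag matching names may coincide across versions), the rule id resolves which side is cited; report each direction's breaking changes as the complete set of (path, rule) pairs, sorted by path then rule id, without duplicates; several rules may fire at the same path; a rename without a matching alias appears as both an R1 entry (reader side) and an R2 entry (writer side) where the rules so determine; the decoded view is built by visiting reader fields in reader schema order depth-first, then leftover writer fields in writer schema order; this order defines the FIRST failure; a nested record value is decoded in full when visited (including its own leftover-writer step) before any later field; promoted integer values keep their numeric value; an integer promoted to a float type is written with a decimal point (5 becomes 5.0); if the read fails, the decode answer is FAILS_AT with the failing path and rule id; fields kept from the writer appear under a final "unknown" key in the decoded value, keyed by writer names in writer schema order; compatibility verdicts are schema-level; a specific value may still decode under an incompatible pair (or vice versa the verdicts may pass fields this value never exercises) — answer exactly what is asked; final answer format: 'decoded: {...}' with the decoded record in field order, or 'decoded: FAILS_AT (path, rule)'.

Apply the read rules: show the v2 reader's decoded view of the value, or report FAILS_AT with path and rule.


decoded: {"audit": {"score": 1.5, "active": null, "weight": -2.5}, "active": false, "score": 1.5, "phone": null, "zip": 1}

arrows below run writer -> reader for Account
decode walk for Account under reader schema v2:
  audit.score := 1.5 (from writer factor)
  audit.active := null (absent, optional -> null)
  audit.weight := -2.5
  active := false
  score := 1.5
  phone := null (absent, optional -> null)
  zip := 1
  => decoded: {"audit": {"score": 1.5, "active": null, "weight": -2.5}, "active": false, "score": 1.5, "phone": null, "zip": 1}
remaining Account differences; none change what is asked:
  field weight in record Contact: required changed to optional -> a verdict-level change on Account — the shown value reads the same


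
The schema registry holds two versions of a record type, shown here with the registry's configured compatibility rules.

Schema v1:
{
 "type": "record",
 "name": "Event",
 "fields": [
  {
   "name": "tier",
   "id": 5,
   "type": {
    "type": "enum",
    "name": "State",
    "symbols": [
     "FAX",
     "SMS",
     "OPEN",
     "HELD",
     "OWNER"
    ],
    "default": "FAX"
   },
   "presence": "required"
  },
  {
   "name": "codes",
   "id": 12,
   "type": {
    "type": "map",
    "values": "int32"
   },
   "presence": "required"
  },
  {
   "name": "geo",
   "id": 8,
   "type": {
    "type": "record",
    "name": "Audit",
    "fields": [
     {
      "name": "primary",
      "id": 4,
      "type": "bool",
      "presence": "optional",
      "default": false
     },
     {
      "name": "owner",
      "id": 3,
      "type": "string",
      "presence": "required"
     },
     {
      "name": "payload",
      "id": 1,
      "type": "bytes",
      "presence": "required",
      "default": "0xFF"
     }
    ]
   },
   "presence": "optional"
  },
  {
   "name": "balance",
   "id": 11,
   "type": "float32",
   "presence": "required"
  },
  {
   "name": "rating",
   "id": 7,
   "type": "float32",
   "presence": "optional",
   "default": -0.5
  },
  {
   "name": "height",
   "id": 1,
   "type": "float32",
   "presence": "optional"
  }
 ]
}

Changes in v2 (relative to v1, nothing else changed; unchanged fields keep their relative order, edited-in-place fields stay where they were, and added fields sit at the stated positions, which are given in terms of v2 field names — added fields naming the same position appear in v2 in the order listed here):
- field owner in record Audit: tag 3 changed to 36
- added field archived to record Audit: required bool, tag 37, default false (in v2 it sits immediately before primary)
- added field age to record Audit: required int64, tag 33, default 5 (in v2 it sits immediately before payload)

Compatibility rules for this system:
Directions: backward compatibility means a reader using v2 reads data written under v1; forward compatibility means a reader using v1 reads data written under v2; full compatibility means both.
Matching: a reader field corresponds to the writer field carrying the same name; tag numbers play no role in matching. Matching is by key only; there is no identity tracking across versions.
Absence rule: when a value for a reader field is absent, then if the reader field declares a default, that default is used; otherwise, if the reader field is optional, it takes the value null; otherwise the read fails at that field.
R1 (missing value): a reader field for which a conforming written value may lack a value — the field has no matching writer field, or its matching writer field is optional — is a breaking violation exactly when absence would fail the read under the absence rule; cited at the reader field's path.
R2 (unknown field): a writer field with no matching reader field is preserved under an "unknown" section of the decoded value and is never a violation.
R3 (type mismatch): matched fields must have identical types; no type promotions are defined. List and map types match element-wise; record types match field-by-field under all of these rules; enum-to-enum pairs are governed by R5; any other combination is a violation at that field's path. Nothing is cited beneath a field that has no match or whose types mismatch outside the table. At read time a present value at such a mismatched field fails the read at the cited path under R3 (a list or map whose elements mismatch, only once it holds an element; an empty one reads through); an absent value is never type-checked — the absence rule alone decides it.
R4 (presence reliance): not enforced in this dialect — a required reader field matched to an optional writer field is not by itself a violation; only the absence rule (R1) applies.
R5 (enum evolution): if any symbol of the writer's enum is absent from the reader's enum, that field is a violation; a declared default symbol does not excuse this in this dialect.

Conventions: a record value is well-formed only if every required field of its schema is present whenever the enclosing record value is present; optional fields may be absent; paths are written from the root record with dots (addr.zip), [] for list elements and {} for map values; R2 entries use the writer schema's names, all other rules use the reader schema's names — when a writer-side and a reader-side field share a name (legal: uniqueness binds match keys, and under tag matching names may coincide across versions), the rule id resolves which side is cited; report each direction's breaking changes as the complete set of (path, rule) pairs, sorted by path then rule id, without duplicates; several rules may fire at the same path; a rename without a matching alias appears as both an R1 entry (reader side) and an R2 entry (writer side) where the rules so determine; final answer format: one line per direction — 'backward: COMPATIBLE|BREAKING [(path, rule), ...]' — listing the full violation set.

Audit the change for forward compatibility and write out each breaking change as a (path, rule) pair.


forward: COMPATIBLE []

each type pair in Event: writer, then reader
forward analysis of Event with v1 as reader and v2 as writer:
  tier: State -> State, writer required; from tier
  codes: map<string, int32> -> map<string, int32>, writer required; from codes
  geo: Audit -> Audit, writer optional; from geo
  balance: float32 -> float32, writer required; from balance
  rating: float32 -> float32, writer optional; from rating
  height: float32 -> float32, writer optional; from height
  geo.primary: bool -> bool, writer optional; from geo.primary
  geo.owner: string -> string, writer required; from geo.owner
  geo.payload: bytes -> bytes, writer required; from geo.payload
  leftover writer field: geo.archived
  leftover writer field: geo.age
  => no violations; forward on Event: COMPATIBLE
ruling out the remaining Event differences:
  field owner in record Audit: tag 3 changed to 36 -> fires no rule on Event, leaving the asked answer as it is
  added field archived to record Audit: required bool, tag 37, default false (in v2 it sits immediately before primary) -> fires no rule on Event, leaving the asked answer as it is
  added field age to record Audit: required int64, tag 33, default 5 (in v2 it sits immediately before payload) -> fires no rule on Event, leaving the asked answer as it is


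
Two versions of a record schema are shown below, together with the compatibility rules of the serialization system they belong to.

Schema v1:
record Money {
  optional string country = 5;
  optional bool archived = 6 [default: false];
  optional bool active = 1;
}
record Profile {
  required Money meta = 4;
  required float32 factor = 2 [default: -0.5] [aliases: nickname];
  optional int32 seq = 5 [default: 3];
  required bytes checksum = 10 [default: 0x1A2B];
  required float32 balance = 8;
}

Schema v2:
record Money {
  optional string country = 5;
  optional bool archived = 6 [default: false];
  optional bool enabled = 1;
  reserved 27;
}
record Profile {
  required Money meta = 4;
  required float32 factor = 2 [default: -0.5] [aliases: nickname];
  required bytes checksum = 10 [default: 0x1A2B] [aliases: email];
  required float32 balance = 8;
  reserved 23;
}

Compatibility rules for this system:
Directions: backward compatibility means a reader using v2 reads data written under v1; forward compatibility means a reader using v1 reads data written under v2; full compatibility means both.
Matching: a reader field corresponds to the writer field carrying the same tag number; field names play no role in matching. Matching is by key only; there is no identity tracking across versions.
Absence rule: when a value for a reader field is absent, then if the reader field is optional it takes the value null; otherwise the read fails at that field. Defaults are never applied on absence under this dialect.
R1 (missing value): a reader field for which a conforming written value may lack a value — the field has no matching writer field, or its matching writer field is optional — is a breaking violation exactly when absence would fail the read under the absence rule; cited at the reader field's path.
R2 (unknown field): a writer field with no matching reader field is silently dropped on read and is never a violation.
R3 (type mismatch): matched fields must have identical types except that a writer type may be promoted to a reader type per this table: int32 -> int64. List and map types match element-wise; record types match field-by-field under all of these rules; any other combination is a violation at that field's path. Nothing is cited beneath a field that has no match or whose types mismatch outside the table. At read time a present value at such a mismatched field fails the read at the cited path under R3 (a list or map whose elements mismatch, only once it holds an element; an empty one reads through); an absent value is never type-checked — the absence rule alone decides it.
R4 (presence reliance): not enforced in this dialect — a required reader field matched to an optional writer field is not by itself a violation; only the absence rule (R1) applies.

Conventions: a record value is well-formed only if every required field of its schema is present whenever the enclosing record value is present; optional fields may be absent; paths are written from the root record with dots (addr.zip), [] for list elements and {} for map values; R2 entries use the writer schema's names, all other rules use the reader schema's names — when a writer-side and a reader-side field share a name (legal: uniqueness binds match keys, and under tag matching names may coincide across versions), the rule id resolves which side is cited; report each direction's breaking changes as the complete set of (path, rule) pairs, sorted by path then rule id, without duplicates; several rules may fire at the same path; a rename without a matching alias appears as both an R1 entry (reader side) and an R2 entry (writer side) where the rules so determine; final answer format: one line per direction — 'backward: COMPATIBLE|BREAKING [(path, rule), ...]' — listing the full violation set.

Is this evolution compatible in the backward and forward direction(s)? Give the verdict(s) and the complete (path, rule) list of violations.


backward: COMPATIBLE []; forward: COMPATIBLE []

the writer's type comes first in each Profile pair
backward for Profile (reader v2, writer v1):
  meta: paired with writer meta (Money -> Money; writer required)
  factor: paired with writer factor (float32 -> float32; writer required)
  checksum: paired with writer checksum (bytes -> bytes; writer required)
  balance: paired with writer balance (float32 -> float32; writer required)
  writer seq: unknown to reader
  meta.country: paired with writer meta.country (string -> string; writer optional)
  meta.archived: paired with writer meta.archived (bool -> bool; writer optional)
  meta.enabled: paired with writer meta.active (bool -> bool; writer optional)
  => backward verdict for Profile: COMPATIBLE, no violations
forward for Profile (reader v1, writer v2):
  meta: paired with writer meta (Money -> Money; writer required)
  factor: paired with writer factor (float32 -> float32; writer required)
  seq: no writer match
  checksum: paired with writer checksum (bytes -> bytes; writer required)
  balance: paired with writer balance (float32 -> float32; writer required)
  meta.country: paired with writer meta.country (string -> string; writer optional)
  meta.archived: paired with writer meta.archived (bool -> bool; writer optional)
  meta.active: paired with writer meta.enabled (bool -> bool; writer optional)
  => forward verdict for Profile: COMPATIBLE, no violations


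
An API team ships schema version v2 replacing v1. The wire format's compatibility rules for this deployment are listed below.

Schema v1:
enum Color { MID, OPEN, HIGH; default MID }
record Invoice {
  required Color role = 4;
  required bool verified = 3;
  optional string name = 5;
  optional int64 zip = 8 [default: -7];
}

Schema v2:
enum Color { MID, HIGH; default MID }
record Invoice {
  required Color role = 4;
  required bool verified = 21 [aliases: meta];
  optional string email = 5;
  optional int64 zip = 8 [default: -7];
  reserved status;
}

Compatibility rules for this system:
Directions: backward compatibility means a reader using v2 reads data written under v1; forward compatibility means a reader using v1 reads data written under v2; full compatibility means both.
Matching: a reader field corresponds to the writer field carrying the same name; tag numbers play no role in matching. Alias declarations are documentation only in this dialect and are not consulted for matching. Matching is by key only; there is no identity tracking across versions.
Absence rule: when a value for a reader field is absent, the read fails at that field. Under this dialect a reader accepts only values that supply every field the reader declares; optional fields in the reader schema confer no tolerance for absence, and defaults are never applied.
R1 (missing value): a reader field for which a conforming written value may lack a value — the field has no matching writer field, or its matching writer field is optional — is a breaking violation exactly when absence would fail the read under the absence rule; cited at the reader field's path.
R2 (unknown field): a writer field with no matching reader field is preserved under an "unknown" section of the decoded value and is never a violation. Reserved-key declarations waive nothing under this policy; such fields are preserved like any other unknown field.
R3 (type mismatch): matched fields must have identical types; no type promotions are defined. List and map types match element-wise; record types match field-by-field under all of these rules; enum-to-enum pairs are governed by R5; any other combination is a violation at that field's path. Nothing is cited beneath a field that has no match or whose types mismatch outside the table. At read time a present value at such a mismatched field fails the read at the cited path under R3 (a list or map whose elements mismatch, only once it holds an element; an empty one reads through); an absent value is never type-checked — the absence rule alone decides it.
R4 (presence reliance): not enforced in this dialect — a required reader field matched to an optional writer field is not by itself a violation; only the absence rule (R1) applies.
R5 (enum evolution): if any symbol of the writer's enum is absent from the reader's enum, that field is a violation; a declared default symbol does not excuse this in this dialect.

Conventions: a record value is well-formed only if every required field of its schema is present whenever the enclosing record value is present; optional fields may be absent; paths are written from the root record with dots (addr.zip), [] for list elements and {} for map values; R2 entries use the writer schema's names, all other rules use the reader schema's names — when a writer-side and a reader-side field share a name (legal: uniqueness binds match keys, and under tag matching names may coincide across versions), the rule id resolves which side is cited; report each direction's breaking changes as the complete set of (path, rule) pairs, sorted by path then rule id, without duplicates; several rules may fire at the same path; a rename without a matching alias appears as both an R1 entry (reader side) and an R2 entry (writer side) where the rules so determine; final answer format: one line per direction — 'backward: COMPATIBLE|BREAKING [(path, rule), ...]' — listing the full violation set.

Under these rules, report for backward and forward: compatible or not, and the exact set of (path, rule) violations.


each type pair in Invoice: writer, then reader
backward analysis of Invoice with v2 as reader and v1 as writer:
  role: Color -> Color, writer required; from role
  verified: bool -> bool, writer required; from verified
  no writer field matches reader email
  zip: int64 -> int64, writer optional; from zip
  writer name: unknown to reader
  breaking: (email, R1)
  breaking: (role, R5)
  breaking: (zip, R1)
  => backward verdict for Invoice: BREAKING, 3 violation(s)
forward analysis of Invoice with v1 as reader and v2 as writer:
  role: Color -> Color, writer required; from role
  verified: bool -> bool, writer required; from verified
  no writer field matches reader name
  zip: int64 -> int64, writer optional; from zip
  writer email: unknown to reader
  breaking: (name, R1)
  breaking: (zip, R1)
  => forward verdict for Invoice: BREAKING, 2 violation(s)

backward: BREAKING [(email, R1), (role, R5), (zip, R1)]; forward: BREAKING [(name, R1), (zip, R1)]


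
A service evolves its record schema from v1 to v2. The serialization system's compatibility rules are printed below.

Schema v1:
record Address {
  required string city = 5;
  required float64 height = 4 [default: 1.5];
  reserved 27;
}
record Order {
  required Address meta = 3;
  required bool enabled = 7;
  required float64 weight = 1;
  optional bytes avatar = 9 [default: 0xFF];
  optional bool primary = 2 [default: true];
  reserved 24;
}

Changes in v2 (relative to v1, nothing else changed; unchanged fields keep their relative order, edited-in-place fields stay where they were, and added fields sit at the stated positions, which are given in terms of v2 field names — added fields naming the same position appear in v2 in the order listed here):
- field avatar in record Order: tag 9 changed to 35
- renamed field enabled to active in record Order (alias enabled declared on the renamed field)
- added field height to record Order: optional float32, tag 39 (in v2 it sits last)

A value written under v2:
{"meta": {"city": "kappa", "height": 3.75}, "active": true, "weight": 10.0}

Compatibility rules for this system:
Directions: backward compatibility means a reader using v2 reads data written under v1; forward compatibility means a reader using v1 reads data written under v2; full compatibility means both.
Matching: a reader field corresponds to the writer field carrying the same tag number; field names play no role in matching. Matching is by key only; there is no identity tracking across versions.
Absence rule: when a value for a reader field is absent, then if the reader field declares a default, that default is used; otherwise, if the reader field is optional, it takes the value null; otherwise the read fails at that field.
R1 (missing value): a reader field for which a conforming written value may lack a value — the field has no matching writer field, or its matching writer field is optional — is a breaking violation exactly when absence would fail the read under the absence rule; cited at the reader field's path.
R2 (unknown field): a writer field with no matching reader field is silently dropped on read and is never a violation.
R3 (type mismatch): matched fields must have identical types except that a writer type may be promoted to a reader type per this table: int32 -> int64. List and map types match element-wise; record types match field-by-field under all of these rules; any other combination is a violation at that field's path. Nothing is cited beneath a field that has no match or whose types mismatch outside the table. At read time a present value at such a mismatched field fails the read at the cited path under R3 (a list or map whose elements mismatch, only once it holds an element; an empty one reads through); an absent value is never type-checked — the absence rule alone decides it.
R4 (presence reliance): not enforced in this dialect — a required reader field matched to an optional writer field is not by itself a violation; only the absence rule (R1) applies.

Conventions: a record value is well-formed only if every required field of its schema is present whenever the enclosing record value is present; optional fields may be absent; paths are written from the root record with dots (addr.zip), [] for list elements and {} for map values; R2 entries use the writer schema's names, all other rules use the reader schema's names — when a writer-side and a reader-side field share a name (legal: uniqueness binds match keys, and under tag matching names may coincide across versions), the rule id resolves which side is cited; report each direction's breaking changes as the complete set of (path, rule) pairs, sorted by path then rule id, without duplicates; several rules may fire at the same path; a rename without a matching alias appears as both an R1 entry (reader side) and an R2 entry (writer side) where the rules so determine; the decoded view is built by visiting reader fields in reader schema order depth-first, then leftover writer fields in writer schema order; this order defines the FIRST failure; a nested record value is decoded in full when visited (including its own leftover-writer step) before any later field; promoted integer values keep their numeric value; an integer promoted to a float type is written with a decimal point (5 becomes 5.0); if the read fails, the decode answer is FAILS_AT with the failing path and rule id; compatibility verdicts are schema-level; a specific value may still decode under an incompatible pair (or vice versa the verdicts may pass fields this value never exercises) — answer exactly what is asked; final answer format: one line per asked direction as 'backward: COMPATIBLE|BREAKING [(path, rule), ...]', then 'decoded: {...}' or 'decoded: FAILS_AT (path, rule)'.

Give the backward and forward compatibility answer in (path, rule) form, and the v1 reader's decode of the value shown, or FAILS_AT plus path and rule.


backward: COMPATIBLE []; forward: COMPATIBLE []; decoded: {"meta": {"city": "kappa", "height": 3.75}, "enabled": true, "weight": 10.0, "avatar": 0xFF, "primary": true}

the writer's type comes first in each Order pair
backward on Order — v2 reading data written by v1:
  writer required, Address -> Address: reader meta maps from writer meta
  writer required, bool -> bool: reader active maps from writer enabled
  writer required, float64 -> float64: reader weight maps from writer weight
  avatar: no writer match
  writer optional, bool -> bool: reader primary maps from writer primary
  height: no writer match
  writer avatar: unknown to reader
  writer required, string -> string: reader meta.city maps from writer meta.city
  writer required, float64 -> float64: reader meta.height maps from writer meta.height
  => backward: COMPATIBLE
forward on Order — v1 reading data written by v2:
  writer required, Address -> Address: reader meta maps from writer meta
  writer required, bool -> bool: reader enabled maps from writer active
  writer required, float64 -> float64: reader weight maps from writer weight
  avatar: no writer match
  writer optional, bool -> bool: reader primary maps from writer primary
  writer avatar: unknown to reader
  writer height: unknown to reader
  writer required, string -> string: reader meta.city maps from writer meta.city
  writer required, float64 -> float64: reader meta.height maps from writer meta.height
  => forward: COMPATIBLE
decode (reader v1):
  meta.city := "kappa"
  meta.height := 3.75
  enabled := true (from writer active)
  weight := 10.0
  avatar := 0xFF (no value, default fills)
  primary := true (no value, default fills)
  => decoded: {"meta": {"city": "kappa", "height": 3.75}, "enabled": true, "weight": 10.0, "avatar": 0xFF, "primary": true}


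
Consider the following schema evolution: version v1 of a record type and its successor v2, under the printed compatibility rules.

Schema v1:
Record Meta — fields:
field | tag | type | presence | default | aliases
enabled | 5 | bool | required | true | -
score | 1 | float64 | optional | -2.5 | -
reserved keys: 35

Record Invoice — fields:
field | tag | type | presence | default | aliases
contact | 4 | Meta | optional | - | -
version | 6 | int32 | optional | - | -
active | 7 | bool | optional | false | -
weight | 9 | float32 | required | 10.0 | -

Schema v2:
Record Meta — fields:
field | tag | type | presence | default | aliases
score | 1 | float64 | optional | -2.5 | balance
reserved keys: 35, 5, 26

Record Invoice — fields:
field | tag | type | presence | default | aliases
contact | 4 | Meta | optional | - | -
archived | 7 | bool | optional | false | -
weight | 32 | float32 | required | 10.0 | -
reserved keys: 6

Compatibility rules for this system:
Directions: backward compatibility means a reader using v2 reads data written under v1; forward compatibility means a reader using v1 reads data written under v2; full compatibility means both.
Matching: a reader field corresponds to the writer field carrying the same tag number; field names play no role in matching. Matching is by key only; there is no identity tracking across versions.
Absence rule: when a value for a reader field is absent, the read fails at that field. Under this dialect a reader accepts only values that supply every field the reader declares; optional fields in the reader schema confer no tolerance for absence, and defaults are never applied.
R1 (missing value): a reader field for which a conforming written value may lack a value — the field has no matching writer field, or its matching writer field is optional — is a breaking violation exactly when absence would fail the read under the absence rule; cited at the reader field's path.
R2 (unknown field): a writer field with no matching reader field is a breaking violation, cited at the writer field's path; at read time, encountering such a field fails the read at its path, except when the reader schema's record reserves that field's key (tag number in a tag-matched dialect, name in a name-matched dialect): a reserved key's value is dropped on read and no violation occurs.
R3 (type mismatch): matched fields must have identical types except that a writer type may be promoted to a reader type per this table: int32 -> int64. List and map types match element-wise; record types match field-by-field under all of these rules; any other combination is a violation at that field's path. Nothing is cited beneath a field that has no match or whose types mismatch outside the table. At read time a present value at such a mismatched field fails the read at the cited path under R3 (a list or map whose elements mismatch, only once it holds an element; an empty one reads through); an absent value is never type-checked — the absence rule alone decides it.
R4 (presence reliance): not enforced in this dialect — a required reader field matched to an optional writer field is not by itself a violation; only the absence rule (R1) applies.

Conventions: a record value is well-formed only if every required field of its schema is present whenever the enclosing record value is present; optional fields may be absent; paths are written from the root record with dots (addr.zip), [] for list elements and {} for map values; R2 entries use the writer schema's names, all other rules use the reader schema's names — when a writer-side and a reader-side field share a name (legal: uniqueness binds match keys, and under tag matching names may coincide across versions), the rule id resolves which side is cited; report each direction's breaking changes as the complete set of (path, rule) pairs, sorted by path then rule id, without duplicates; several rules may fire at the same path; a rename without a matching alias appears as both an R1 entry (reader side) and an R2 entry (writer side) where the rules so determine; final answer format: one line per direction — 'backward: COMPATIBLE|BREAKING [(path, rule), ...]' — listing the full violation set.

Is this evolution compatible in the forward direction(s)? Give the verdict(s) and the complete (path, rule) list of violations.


the writer's type comes first in each Invoice pair
checking forward for Invoice: reader v1 against writer v2:
  contact: paired with writer contact (Meta -> Meta; writer optional)
  no writer field matches reader version
  active: paired with writer archived (bool -> bool; writer optional)
  no writer field matches reader weight
  leftover writer field: weight
  no writer field matches reader contact.enabled
  contact.score: paired with writer contact.score (float64 -> float64; writer optional)
  R1 fires at active
  R1 fires at contact
  R1 fires at contact.enabled
  R1 fires at contact.score
  R1 fires at version
  R1 fires at weight
  R2 fires at weight
  => forward: BREAKING (7)
the rest of the Invoice diff is inert for this question:
  renamed field active to archived in record Invoice -> its effect on Invoice is confined to the backward direction, not asked
  removed field version from record Invoice (its key 6 joins the reserved list) -> its effect on Invoice is confined to the backward direction, not asked

forward: BREAKING [(active, R1), (contact, R1), (contact.enabled, R1), (contact.score, R1), (version, R1), (weight, R1), (weight, R2)]


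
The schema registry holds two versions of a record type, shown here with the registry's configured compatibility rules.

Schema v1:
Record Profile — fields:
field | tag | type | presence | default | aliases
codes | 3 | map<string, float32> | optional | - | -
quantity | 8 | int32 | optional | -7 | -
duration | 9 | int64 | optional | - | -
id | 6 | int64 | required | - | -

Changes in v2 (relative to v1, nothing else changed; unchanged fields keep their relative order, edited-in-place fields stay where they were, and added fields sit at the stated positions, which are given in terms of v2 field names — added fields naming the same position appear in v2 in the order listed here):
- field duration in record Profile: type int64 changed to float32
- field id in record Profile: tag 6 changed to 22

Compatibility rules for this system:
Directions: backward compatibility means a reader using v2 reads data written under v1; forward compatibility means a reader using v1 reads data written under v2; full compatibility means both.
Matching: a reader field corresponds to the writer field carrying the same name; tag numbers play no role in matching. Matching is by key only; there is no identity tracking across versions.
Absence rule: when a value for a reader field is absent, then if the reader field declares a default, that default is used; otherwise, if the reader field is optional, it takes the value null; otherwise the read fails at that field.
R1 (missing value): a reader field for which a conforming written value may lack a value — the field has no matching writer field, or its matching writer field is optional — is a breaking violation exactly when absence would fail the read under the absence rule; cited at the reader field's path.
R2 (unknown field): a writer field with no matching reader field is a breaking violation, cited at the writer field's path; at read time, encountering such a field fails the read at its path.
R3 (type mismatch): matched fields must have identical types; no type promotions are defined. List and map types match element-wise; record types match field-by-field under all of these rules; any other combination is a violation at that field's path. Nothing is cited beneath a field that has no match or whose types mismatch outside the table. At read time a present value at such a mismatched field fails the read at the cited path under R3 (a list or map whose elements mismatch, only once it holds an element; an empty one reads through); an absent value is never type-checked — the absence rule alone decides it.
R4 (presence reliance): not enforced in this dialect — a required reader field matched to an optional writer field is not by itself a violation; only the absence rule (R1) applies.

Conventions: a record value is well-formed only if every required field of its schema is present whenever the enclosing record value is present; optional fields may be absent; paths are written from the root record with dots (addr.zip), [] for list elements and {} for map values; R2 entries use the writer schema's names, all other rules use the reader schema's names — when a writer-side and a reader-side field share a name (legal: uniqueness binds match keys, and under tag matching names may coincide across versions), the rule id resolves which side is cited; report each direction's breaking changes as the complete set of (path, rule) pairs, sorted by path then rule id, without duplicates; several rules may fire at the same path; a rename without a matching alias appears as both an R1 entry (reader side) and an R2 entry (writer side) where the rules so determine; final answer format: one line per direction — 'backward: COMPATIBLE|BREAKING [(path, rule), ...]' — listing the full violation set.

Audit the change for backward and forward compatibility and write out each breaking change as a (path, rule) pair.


backward: BREAKING [(duration, R3)]; forward: BREAKING [(duration, R3)]

in Profile below, arrows point writer -> reader
backward for Profile (reader v2, writer v1):
  codes: map<string, float32> -> map<string, float32>, writer optional; from codes
  quantity: int32 -> int32, writer optional; from quantity
  duration: int64 -> float32, writer optional; from duration
  id: int64 -> int64, writer required; from id
  breaking: (duration, R3)
  backward on Profile therefore BREAKING (1)
forward for Profile (reader v1, writer v2):
  codes: map<string, float32> -> map<string, float32>, writer optional; from codes
  quantity: int32 -> int32, writer optional; from quantity
  duration: float32 -> int64, writer optional; from duration
  id: int64 -> int64, writer required; from id
  breaking: (duration, R3)
  forward on Profile therefore BREAKING (1)


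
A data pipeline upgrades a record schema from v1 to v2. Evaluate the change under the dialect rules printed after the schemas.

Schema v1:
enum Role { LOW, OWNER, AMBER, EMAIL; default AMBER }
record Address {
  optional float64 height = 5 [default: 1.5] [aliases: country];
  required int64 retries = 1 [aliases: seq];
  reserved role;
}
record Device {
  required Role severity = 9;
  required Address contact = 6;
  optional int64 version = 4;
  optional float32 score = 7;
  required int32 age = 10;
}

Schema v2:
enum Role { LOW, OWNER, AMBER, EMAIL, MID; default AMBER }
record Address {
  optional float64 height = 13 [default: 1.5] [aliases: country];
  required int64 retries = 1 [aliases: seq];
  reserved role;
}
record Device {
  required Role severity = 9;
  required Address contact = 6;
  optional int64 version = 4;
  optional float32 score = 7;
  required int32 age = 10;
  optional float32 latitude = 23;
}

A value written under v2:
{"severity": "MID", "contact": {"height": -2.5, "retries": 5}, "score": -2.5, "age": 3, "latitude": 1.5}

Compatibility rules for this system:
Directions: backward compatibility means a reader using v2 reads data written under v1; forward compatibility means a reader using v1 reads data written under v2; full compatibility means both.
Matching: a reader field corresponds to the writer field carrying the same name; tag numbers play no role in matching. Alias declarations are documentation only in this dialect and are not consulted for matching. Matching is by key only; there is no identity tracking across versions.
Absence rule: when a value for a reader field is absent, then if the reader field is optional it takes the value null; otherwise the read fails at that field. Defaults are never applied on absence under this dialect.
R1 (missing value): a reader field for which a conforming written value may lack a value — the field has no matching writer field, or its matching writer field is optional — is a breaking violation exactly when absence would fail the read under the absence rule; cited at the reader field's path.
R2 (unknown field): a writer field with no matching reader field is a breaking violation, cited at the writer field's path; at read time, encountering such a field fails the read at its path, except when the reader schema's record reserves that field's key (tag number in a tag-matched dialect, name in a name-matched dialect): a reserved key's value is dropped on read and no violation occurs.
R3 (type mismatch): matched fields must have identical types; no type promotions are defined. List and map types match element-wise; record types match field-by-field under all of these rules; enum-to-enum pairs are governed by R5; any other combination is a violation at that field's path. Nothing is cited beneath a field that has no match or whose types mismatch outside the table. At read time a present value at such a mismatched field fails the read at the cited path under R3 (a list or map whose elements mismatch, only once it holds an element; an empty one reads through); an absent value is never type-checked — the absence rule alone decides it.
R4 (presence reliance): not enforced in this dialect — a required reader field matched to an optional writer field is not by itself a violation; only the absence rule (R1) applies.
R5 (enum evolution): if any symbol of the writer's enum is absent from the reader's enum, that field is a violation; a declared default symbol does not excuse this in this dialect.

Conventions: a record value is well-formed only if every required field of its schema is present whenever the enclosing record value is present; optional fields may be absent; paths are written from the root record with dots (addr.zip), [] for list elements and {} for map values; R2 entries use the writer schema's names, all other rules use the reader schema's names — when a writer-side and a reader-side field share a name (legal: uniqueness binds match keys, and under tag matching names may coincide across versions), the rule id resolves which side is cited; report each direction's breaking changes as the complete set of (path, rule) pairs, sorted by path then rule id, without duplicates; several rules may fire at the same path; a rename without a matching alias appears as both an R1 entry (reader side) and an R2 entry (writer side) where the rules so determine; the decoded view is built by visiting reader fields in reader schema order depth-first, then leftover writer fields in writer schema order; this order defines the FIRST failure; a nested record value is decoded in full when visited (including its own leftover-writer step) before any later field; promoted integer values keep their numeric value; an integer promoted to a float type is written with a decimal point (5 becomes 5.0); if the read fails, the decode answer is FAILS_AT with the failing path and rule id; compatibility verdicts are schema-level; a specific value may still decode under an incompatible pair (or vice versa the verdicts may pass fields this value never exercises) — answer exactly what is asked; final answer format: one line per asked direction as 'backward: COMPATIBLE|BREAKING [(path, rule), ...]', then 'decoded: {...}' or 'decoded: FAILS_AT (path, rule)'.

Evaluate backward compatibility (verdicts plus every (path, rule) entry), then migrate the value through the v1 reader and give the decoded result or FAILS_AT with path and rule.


backward: COMPATIBLE []; decoded: FAILS_AT (severity, R5)

arrows below run writer -> reader for Device
checking backward for Device: reader v2 against writer v1:
  Role -> Role, writer required: severity aligns to severity
  Address -> Address, writer required: contact aligns to contact
  int64 -> int64, writer optional: version aligns to version
  float32 -> float32, writer optional: score aligns to score
  int32 -> int32, writer required: age aligns to age
  latitude: no writer match
  float64 -> float64, writer optional: contact.height aligns to contact.height
  int64 -> int64, writer required: contact.retries aligns to contact.retries
  => backward verdict for Device: COMPATIBLE, no violations
decode walk for Device under reader schema v1:
  read fails at severity under R5
  => FAILS_AT (severity, R5)
checking off the Device differences that do not matter here:
  field height in record Address: tag 5 changed to 13 -> inert for the asked Device verdict: nothing fires
  added field latitude to record Device: optional float32, tag 23 (in v2 it sits last) -> matters only for Device's forward compatibility — outside the asked direction
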